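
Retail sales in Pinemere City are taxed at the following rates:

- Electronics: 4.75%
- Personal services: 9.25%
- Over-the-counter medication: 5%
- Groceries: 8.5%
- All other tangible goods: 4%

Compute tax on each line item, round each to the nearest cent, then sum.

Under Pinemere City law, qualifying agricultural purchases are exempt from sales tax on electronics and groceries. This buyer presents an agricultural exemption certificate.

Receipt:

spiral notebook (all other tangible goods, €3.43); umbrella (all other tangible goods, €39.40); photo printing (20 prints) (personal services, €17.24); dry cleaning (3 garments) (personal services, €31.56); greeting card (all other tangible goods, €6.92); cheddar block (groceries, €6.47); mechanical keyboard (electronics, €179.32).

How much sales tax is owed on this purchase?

Spiral notebook €3.43: all other tangible goods → 4% → €0.14
Umbrella €39.40: all other tangible goods → 4% → €1.58
Photo printing (20 prints) €17.24: personal services → 9.25% → €1.59
Dry cleaning (3 garments) €31.56: personal services → 9.25% → €2.92
Greeting card €6.92: all other tangible goods → 4% → €0.28
Cheddar block €6.47: groceries, buyer-exempt → 0% → €0.00
Mechanical keyboard €179.32: electronics, buyer-exempt → 0% → €0.00
Total tax = €0.14 + €1.58 + €1.59 + €2.92 + €0.28 = €6.51

€6.51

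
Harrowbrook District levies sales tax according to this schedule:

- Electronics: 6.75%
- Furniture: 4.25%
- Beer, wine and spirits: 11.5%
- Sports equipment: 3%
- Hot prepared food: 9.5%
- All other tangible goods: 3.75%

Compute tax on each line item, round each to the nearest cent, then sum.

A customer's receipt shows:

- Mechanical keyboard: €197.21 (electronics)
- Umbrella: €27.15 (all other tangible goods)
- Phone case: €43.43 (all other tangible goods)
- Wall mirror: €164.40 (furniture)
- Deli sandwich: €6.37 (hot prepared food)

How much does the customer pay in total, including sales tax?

€462.12

Mechanical keyboard €197.21: electronics → 6.75% → €13.31
Umbrella €27.15: all other tangible goods → 3.75% → €1.02
Phone case €43.43: all other tangible goods → 3.75% → €1.63
Wall mirror €164.40: furniture → 4.25% → €6.99
Deli sandwich €6.37: hot prepared food → 9.5% → €0.61
Subtotal = €438.56; tax = €23.56; total due = €462.12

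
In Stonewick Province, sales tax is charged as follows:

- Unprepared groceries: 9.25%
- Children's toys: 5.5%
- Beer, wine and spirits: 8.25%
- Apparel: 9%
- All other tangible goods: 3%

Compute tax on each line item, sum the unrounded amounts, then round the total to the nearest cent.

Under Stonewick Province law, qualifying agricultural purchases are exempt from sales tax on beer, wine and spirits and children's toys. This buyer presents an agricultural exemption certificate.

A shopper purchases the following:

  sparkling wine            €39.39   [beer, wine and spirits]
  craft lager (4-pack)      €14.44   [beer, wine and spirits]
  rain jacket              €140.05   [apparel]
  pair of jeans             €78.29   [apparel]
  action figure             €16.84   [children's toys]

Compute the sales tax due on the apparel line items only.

Rain jacket €140.05: apparel → 9% → €12.6045
Pair of jeans €78.29: apparel → 9% → €7.0461
Tax on apparel: unrounded sum = €19.6506 → €19.65

€19.65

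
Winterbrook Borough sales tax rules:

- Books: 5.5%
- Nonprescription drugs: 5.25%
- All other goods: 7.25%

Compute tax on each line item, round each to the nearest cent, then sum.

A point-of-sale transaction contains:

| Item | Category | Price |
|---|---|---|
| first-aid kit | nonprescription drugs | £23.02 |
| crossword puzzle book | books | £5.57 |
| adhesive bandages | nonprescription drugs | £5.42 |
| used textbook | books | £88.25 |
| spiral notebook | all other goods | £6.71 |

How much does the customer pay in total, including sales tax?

First-aid kit £23.02: nonprescription drugs → 5.25% → £1.21
Crossword puzzle book £5.57: books → 5.5% → £0.31
Adhesive bandages £5.42: nonprescription drugs → 5.25% → £0.28
Used textbook £88.25: books → 5.5% → £4.85
Spiral notebook £6.71: all other goods → 7.25% → £0.49
Subtotal = £128.97; tax = £7.14; total due = £136.11

£136.11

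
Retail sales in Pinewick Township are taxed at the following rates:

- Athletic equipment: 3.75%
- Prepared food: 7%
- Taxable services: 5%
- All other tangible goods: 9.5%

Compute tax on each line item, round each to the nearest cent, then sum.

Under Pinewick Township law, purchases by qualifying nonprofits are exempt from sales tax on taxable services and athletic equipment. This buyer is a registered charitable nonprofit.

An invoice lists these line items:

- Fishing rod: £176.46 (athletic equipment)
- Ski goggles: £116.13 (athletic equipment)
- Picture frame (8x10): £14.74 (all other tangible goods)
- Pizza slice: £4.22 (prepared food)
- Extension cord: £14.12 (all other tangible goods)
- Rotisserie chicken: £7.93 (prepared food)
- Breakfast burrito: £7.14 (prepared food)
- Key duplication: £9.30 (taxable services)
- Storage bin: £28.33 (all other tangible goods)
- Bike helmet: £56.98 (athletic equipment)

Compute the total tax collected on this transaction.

£6.79

Fishing rod £176.46: athletic equipment, buyer-exempt → 0% → £0.00
Ski goggles £116.13: athletic equipment, buyer-exempt → 0% → £0.00
Picture frame (8x10) £14.74: all other tangible goods → 9.5% → £1.40
Pizza slice £4.22: prepared food → 7% → £0.30
Extension cord £14.12: all other tangible goods → 9.5% → £1.34
Rotisserie chicken £7.93: prepared food → 7% → £0.56
Breakfast burrito £7.14: prepared food → 7% → £0.50
Key duplication £9.30: taxable services, buyer-exempt → 0% → £0.00
Storage bin £28.33: all other tangible goods → 9.5% → £2.69
Bike helmet £56.98: athletic equipment, buyer-exempt → 0% → £0.00
Total tax = £1.40 + £0.30 + £1.34 + £0.56 + £0.50 + £2.69 = £6.79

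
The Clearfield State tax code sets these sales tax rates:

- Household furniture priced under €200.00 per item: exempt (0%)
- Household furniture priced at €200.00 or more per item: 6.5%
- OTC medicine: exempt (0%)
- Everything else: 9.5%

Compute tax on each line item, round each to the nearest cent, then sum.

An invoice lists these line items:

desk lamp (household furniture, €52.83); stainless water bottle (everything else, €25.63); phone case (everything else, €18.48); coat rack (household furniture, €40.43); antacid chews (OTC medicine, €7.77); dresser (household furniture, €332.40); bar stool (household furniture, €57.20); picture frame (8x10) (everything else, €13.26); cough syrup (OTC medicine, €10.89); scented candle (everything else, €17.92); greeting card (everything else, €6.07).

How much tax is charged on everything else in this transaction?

€7.73

Stainless water bottle €25.63: everything else → 9.5% → €2.43
Phone case €18.48: everything else → 9.5% → €1.76
Picture frame (8x10) €13.26: everything else → 9.5% → €1.26
Scented candle €17.92: everything else → 9.5% → €1.70
Greeting card €6.07: everything else → 9.5% → €0.58
Tax on everything else = €2.43 + €1.76 + €1.26 + €1.70 + €0.58 = €7.73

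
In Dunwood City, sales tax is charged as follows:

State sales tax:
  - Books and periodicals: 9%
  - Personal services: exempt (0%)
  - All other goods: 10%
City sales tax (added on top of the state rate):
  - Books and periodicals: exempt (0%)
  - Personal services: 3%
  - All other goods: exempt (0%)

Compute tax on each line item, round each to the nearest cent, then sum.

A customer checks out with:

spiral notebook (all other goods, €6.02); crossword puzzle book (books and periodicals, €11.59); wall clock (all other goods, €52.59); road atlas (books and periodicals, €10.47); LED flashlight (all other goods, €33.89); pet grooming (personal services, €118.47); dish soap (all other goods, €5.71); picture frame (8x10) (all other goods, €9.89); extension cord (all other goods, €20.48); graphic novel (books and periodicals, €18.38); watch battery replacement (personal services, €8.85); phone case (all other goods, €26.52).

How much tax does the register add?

Spiral notebook €6.02: all other goods → 10% + 0% city = 10% → €0.60
Crossword puzzle book €11.59: books and periodicals → 9% + 0% city = 9% → €1.04
Wall clock €52.59: all other goods → 10% + 0% city = 10% → €5.26
Road atlas €10.47: books and periodicals → 9% + 0% city = 9% → €0.94
LED flashlight €33.89: all other goods → 10% + 0% city = 10% → €3.39
Pet grooming €118.47: personal services → 0% + 3% city = 3% → €3.55
Dish soap €5.71: all other goods → 10% + 0% city = 10% → €0.57
Picture frame (8x10) €9.89: all other goods → 10% + 0% city = 10% → €0.99
Extension cord €20.48: all other goods → 10% + 0% city = 10% → €2.05
Graphic novel €18.38: books and periodicals → 9% + 0% city = 9% → €1.65
Watch battery replacement €8.85: personal services → 0% + 3% city = 3% → €0.27
Phone case €26.52: all other goods → 10% + 0% city = 10% → €2.65
Total tax = €0.60 + €1.04 + €5.26 + €0.94 + €3.39 + €3.55 + €0.57 + €0.99 + €2.05 + €1.65 + €0.27 + €2.65 = €22.96

€22.96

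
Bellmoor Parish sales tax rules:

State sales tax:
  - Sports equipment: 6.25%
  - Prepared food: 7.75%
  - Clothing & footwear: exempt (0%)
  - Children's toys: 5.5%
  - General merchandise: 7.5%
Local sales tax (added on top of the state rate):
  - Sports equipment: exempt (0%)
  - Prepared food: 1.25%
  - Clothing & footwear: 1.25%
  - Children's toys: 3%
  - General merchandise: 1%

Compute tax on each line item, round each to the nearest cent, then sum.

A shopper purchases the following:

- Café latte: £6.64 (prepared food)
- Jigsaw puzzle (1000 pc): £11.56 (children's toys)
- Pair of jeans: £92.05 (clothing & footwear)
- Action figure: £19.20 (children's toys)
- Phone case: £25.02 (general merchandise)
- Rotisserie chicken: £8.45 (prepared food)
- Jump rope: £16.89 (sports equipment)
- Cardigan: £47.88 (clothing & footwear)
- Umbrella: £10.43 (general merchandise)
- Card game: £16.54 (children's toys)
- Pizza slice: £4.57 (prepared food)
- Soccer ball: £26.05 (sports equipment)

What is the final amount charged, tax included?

£298.53

Café latte £6.64: prepared food → 7.75% + 1.25% local = 9% → £0.60
Jigsaw puzzle (1000 pc) £11.56: children's toys → 5.5% + 3% local = 8.5% → £0.98
Pair of jeans £92.05: clothing & footwear → 0% + 1.25% local = 1.25% → £1.15
Action figure £19.20: children's toys → 5.5% + 3% local = 8.5% → £1.63
Phone case £25.02: general merchandise → 7.5% + 1% local = 8.5% → £2.13
Rotisserie chicken £8.45: prepared food → 7.75% + 1.25% local = 9% → £0.76
Jump rope £16.89: sports equipment → 6.25% + 0% local = 6.25% → £1.06
Cardigan £47.88: clothing & footwear → 0% + 1.25% local = 1.25% → £0.60
Umbrella £10.43: general merchandise → 7.5% + 1% local = 8.5% → £0.89
Card game £16.54: children's toys → 5.5% + 3% local = 8.5% → £1.41
Pizza slice £4.57: prepared food → 7.75% + 1.25% local = 9% → £0.41
Soccer ball £26.05: sports equipment → 6.25% + 0% local = 6.25% → £1.63
Subtotal = £285.28; tax = £13.25; total due = £298.53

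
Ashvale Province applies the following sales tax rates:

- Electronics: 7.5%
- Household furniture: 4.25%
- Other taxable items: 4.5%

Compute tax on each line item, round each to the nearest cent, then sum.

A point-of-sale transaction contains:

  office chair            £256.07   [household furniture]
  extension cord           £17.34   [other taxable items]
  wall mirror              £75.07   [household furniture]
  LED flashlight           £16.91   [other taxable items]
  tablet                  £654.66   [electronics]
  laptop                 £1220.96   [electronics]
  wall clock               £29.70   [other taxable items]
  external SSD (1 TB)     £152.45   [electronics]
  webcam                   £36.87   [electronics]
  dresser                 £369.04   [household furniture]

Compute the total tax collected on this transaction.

Office chair £256.07: household furniture → 4.25% → £10.88
Extension cord £17.34: other taxable items → 4.5% → £0.78
Wall mirror £75.07: household furniture → 4.25% → £3.19
LED flashlight £16.91: other taxable items → 4.5% → £0.76
Tablet £654.66: electronics → 7.5% → £49.10
Laptop £1220.96: electronics → 7.5% → £91.57
Wall clock £29.70: other taxable items → 4.5% → £1.34
External SSD (1 TB) £152.45: electronics → 7.5% → £11.43
Webcam £36.87: electronics → 7.5% → £2.77
Dresser £369.04: household furniture → 4.25% → £15.68
Total tax = £10.88 + £0.78 + £3.19 + £0.76 + £49.10 + £91.57 + £1.34 + £11.43 + £2.77 + £15.68 = £187.50

£187.50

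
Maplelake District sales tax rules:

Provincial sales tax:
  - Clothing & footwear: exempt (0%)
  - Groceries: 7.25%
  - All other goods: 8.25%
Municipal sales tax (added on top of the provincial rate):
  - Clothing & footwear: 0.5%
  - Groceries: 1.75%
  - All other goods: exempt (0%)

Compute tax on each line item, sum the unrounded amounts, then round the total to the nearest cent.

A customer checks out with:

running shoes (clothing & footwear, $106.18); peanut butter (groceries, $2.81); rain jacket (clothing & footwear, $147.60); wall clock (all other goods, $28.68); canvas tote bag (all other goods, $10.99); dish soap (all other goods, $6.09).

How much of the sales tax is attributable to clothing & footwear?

$1.27

Running shoes $106.18: clothing & footwear → 0% + 0.5% municipal = 0.5% → $0.5309
Rain jacket $147.60: clothing & footwear → 0% + 0.5% municipal = 0.5% → $0.738
Tax on clothing & footwear: unrounded sum = $1.2689 → $1.27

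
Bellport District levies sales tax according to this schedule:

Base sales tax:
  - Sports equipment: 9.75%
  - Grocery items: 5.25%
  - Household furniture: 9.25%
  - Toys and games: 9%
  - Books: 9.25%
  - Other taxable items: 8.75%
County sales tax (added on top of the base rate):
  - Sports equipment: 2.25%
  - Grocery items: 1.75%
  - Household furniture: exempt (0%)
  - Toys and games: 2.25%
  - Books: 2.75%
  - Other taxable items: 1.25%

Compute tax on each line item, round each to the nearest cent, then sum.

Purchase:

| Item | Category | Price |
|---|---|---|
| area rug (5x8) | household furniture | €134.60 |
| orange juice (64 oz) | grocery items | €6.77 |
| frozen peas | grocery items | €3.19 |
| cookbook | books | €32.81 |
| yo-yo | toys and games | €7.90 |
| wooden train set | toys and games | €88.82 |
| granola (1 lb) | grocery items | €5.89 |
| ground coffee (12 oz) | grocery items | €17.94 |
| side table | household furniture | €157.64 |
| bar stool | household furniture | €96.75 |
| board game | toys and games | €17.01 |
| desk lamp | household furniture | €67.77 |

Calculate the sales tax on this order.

Area rug (5x8) €134.60: household furniture → 9.25% + 0% county = 9.25% → €12.45
Orange juice (64 oz) €6.77: grocery items → 5.25% + 1.75% county = 7% → €0.47
Frozen peas €3.19: grocery items → 5.25% + 1.75% county = 7% → €0.22
Cookbook €32.81: books → 9.25% + 2.75% county = 12% → €3.94
Yo-yo €7.90: toys and games → 9% + 2.25% county = 11.25% → €0.89
Wooden train set €88.82: toys and games → 9% + 2.25% county = 11.25% → €9.99
Granola (1 lb) €5.89: grocery items → 5.25% + 1.75% county = 7% → €0.41
Ground coffee (12 oz) €17.94: grocery items → 5.25% + 1.75% county = 7% → €1.26
Side table €157.64: household furniture → 9.25% + 0% county = 9.25% → €14.58
Bar stool €96.75: household furniture → 9.25% + 0% county = 9.25% → €8.95
Board game €17.01: toys and games → 9% + 2.25% county = 11.25% → €1.91
Desk lamp €67.77: household furniture → 9.25% + 0% county = 9.25% → €6.27
Total tax = €12.45 + €0.47 + €0.22 + €3.94 + €0.89 + €9.99 + €0.41 + €1.26 + €14.58 + €8.95 + €1.91 + €6.27 = €61.34

€61.34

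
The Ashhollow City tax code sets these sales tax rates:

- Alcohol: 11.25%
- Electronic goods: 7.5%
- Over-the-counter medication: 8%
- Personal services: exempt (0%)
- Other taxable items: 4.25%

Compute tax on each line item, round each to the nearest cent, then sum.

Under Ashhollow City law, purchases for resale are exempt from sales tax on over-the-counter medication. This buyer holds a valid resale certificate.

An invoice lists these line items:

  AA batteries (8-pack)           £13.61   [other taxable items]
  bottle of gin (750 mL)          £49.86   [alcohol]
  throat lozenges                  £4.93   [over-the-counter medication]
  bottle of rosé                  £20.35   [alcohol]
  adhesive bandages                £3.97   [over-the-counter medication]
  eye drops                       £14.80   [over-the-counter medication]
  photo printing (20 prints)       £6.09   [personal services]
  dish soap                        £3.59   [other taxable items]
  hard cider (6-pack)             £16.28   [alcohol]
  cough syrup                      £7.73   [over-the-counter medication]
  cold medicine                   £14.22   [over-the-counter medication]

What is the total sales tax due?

AA batteries (8-pack) £13.61: other taxable items → 4.25% → £0.58
Bottle of gin (750 mL) £49.86: alcohol → 11.25% → £5.61
Throat lozenges £4.93: over-the-counter medication, buyer-exempt → 0% → £0.00
Bottle of rosé £20.35: alcohol → 11.25% → £2.29
Adhesive bandages £3.97: over-the-counter medication, buyer-exempt → 0% → £0.00
Eye drops £14.80: over-the-counter medication, buyer-exempt → 0% → £0.00
Photo printing (20 prints) £6.09: personal services → 0% → £0.00
Dish soap £3.59: other taxable items → 4.25% → £0.15
Hard cider (6-pack) £16.28: alcohol → 11.25% → £1.83
Cough syrup £7.73: over-the-counter medication, buyer-exempt → 0% → £0.00
Cold medicine £14.22: over-the-counter medication, buyer-exempt → 0% → £0.00
Total tax = £0.58 + £5.61 + £2.29 + £0.15 + £1.83 = £10.46

£10.46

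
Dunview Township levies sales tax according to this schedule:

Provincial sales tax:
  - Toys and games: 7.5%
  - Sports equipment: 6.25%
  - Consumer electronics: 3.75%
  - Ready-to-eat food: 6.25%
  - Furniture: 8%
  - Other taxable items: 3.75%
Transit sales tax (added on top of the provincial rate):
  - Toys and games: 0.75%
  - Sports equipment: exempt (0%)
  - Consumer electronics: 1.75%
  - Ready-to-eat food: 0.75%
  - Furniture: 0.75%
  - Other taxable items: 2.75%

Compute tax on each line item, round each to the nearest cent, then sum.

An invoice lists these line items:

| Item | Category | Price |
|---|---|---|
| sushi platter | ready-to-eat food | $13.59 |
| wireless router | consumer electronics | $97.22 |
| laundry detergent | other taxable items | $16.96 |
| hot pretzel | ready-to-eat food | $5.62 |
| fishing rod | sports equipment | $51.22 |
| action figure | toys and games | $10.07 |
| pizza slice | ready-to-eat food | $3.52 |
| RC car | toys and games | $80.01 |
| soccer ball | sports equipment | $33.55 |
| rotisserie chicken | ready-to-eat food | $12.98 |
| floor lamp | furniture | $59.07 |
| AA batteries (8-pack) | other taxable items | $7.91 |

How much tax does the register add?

$27.36

Sushi platter $13.59: ready-to-eat food → 6.25% + 0.75% transit = 7% → $0.95
Wireless router $97.22: consumer electronics → 3.75% + 1.75% transit = 5.5% → $5.35
Laundry detergent $16.96: other taxable items → 3.75% + 2.75% transit = 6.5% → $1.10
Hot pretzel $5.62: ready-to-eat food → 6.25% + 0.75% transit = 7% → $0.39
Fishing rod $51.22: sports equipment → 6.25% + 0% transit = 6.25% → $3.20
Action figure $10.07: toys and games → 7.5% + 0.75% transit = 8.25% → $0.83
Pizza slice $3.52: ready-to-eat food → 6.25% + 0.75% transit = 7% → $0.25
RC car $80.01: toys and games → 7.5% + 0.75% transit = 8.25% → $6.60
Soccer ball $33.55: sports equipment → 6.25% + 0% transit = 6.25% → $2.10
Rotisserie chicken $12.98: ready-to-eat food → 6.25% + 0.75% transit = 7% → $0.91
Floor lamp $59.07: furniture → 8% + 0.75% transit = 8.75% → $5.17
AA batteries (8-pack) $7.91: other taxable items → 3.75% + 2.75% transit = 6.5% → $0.51
Total tax = $0.95 + $5.35 + $1.10 + $0.39 + $3.20 + $0.83 + $0.25 + $6.60 + $2.10 + $0.91 + $5.17 + $0.51 = $27.36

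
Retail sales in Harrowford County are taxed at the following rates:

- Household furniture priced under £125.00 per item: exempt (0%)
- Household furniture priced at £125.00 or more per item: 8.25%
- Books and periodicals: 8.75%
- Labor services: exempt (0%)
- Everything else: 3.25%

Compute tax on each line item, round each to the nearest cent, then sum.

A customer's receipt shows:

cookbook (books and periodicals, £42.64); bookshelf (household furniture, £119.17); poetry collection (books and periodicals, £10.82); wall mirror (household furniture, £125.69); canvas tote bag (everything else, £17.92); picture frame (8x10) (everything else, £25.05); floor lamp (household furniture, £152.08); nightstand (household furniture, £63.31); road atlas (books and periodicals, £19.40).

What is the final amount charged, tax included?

£606.77

Cookbook £42.64: books and periodicals → 8.75% → £3.73
Bookshelf £119.17: household furniture, under £125.00 → 0% → £0.00
Poetry collection £10.82: books and periodicals → 8.75% → £0.95
Wall mirror £125.69: household furniture, £125.00 or more → 8.25% → £10.37
Canvas tote bag £17.92: everything else → 3.25% → £0.58
Picture frame (8x10) £25.05: everything else → 3.25% → £0.81
Floor lamp £152.08: household furniture, £125.00 or more → 8.25% → £12.55
Nightstand £63.31: household furniture, under £125.00 → 0% → £0.00
Road atlas £19.40: books and periodicals → 8.75% → £1.70
Subtotal = £576.08; tax = £30.69; total due = £606.77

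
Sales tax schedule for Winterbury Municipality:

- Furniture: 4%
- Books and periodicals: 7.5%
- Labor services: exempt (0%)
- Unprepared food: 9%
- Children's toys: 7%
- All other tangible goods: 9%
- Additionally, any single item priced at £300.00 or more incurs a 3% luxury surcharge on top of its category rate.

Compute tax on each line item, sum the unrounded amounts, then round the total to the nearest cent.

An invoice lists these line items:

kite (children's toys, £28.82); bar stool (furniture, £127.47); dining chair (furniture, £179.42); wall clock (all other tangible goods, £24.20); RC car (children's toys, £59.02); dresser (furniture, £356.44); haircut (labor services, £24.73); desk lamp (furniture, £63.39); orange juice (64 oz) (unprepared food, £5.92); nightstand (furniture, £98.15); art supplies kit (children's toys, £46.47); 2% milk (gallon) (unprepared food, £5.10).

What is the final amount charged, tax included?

Kite £28.82: children's toys → 7% → £2.0174
Bar stool £127.47: furniture → 4% → £5.0988
Dining chair £179.42: furniture → 4% → £7.1768
Wall clock £24.20: all other tangible goods → 9% → £2.178
RC car £59.02: children's toys → 7% → £4.1314
Dresser £356.44: furniture → 4% + 3% surcharge = 7% → £24.9508
Haircut £24.73: labor services → 0% → £0.00
Desk lamp £63.39: furniture → 4% → £2.5356
Orange juice (64 oz) £5.92: unprepared food → 9% → £0.5328
Nightstand £98.15: furniture → 4% → £3.926
Art supplies kit £46.47: children's toys → 7% → £3.2529
2% milk (gallon) £5.10: unprepared food → 9% → £0.459
Subtotal = £1019.13; unrounded tax = £56.2595 → £56.26; total due = £1075.39

£1075.39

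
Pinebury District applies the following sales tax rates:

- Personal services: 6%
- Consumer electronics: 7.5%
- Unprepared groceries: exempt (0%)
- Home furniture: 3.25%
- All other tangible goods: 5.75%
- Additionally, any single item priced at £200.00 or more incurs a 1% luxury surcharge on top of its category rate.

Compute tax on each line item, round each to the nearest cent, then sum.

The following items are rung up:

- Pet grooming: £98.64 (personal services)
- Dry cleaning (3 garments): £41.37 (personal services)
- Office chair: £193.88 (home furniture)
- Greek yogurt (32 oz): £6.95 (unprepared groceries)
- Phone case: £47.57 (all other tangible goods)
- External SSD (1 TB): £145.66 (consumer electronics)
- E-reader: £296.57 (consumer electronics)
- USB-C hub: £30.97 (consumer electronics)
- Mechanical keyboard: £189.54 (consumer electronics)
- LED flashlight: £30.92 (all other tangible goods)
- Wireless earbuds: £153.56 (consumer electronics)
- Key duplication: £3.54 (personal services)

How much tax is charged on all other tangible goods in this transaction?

Phone case £47.57: all other tangible goods → 5.75% → £2.74
LED flashlight £30.92: all other tangible goods → 5.75% → £1.78
Tax on all other tangible goods = £2.74 + £1.78 = £4.52

£4.52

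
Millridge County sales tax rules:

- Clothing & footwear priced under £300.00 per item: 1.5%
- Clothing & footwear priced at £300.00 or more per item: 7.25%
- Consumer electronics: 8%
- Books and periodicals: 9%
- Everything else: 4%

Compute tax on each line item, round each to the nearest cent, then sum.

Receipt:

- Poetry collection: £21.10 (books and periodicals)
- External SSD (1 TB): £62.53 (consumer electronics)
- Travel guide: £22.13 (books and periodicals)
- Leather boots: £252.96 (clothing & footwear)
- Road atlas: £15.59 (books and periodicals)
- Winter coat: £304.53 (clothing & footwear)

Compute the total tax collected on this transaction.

£36.16

Poetry collection £21.10: books and periodicals → 9% → £1.90
External SSD (1 TB) £62.53: consumer electronics → 8% → £5.00
Travel guide £22.13: books and periodicals → 9% → £1.99
Leather boots £252.96: clothing & footwear, under £300.00 → 1.5% → £3.79
Road atlas £15.59: books and periodicals → 9% → £1.40
Winter coat £304.53: clothing & footwear, £300.00 or more → 7.25% → £22.08
Total tax = £1.90 + £5.00 + £1.99 + £3.79 + £1.40 + £22.08 = £36.16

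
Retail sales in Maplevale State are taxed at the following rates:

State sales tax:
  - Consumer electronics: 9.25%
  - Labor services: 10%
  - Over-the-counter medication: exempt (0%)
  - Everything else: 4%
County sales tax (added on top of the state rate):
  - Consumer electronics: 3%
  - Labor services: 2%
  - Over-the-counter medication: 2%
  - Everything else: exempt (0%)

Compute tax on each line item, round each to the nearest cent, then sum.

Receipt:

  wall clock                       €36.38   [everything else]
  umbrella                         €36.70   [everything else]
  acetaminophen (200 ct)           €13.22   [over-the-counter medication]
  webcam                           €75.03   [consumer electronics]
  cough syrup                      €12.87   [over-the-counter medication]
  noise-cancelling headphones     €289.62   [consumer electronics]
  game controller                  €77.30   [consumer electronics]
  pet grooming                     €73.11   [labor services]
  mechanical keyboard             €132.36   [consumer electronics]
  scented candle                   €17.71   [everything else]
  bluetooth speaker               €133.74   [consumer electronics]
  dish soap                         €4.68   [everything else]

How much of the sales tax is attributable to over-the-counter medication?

Acetaminophen (200 ct) €13.22: over-the-counter medication → 0% + 2% county = 2% → €0.26
Cough syrup €12.87: over-the-counter medication → 0% + 2% county = 2% → €0.26
Tax on over-the-counter medication = €0.26 + €0.26 = €0.52

€0.52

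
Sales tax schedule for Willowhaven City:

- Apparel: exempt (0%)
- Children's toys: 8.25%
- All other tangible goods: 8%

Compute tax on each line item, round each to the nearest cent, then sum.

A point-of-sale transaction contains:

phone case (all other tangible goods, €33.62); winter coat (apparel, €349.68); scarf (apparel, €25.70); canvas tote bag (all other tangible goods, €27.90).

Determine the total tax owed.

€4.92

Phone case €33.62: all other tangible goods → 8% → €2.69
Winter coat €349.68: apparel → 0% → €0.00
Scarf €25.70: apparel → 0% → €0.00
Canvas tote bag €27.90: all other tangible goods → 8% → €2.23
Total tax = €2.69 + €2.23 = €4.92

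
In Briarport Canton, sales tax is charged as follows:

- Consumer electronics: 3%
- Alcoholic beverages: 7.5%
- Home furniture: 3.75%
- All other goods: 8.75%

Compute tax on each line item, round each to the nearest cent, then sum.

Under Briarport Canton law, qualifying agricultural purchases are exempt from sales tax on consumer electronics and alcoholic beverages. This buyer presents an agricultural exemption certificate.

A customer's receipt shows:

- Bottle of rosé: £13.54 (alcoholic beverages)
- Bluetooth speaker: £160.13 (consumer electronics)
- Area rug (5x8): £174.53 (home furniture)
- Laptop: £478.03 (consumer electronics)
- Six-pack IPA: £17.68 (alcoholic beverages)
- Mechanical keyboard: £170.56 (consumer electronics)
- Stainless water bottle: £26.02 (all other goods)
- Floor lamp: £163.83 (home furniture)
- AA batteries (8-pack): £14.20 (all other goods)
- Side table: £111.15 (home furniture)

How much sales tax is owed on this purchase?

Bottle of rosé £13.54: alcoholic beverages, buyer-exempt → 0% → £0.00
Bluetooth speaker £160.13: consumer electronics, buyer-exempt → 0% → £0.00
Area rug (5x8) £174.53: home furniture → 3.75% → £6.54
Laptop £478.03: consumer electronics, buyer-exempt → 0% → £0.00
Six-pack IPA £17.68: alcoholic beverages, buyer-exempt → 0% → £0.00
Mechanical keyboard £170.56: consumer electronics, buyer-exempt → 0% → £0.00
Stainless water bottle £26.02: all other goods → 8.75% → £2.28
Floor lamp £163.83: home furniture → 3.75% → £6.14
AA batteries (8-pack) £14.20: all other goods → 8.75% → £1.24
Side table £111.15: home furniture → 3.75% → £4.17
Total tax = £6.54 + £2.28 + £6.14 + £1.24 + £4.17 = £20.37

£20.37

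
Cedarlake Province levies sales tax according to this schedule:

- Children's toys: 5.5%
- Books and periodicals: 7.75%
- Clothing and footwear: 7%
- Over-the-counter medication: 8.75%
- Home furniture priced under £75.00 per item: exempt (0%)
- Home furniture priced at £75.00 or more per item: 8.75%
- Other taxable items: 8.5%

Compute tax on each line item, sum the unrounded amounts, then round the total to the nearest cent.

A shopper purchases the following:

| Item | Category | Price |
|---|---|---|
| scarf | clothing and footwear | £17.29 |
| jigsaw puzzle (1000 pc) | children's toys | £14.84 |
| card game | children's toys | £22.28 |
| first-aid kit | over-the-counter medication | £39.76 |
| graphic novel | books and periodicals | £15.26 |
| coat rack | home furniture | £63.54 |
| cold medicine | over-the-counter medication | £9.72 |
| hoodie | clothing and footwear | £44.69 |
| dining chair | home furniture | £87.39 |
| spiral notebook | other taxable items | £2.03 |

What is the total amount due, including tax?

Scarf £17.29: clothing and footwear → 7% → £1.2103
Jigsaw puzzle (1000 pc) £14.84: children's toys → 5.5% → £0.8162
Card game £22.28: children's toys → 5.5% → £1.2254
First-aid kit £39.76: over-the-counter medication → 8.75% → £3.479
Graphic novel £15.26: books and periodicals → 7.75% → £1.18265
Coat rack £63.54: home furniture, under £75.00 → 0% → £0.00
Cold medicine £9.72: over-the-counter medication → 8.75% → £0.8505
Hoodie £44.69: clothing and footwear → 7% → £3.1283
Dining chair £87.39: home furniture, £75.00 or more → 8.75% → £7.646625
Spiral notebook £2.03: other taxable items → 8.5% → £0.17255
Subtotal = £316.80; unrounded tax = £19.711525 → £19.71; total due = £336.51

£336.51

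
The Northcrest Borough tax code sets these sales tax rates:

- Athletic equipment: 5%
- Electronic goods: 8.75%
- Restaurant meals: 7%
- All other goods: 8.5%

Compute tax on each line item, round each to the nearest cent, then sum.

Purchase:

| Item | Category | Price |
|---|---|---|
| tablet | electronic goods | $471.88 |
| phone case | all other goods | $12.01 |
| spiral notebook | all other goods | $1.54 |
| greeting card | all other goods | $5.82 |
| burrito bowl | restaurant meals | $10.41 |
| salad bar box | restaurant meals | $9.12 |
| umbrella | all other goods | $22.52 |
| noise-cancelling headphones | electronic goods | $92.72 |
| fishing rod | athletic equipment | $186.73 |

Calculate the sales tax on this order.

Tablet $471.88: electronic goods → 8.75% → $41.29
Phone case $12.01: all other goods → 8.5% → $1.02
Spiral notebook $1.54: all other goods → 8.5% → $0.13
Greeting card $5.82: all other goods → 8.5% → $0.49
Burrito bowl $10.41: restaurant meals → 7% → $0.73
Salad bar box $9.12: restaurant meals → 7% → $0.64
Umbrella $22.52: all other goods → 8.5% → $1.91
Noise-cancelling headphones $92.72: electronic goods → 8.75% → $8.11
Fishing rod $186.73: athletic equipment → 5% → $9.34
Total tax = $41.29 + $1.02 + $0.13 + $0.49 + $0.73 + $0.64 + $1.91 + $8.11 + $9.34 = $63.66

$63.66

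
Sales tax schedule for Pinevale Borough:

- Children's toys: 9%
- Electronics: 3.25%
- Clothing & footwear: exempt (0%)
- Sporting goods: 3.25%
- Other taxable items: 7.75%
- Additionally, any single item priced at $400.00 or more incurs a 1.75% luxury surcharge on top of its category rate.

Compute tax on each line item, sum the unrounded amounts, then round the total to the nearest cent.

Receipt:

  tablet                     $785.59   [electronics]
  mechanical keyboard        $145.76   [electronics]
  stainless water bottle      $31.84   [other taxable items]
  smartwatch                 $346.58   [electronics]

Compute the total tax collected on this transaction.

Tablet $785.59: electronics → 3.25% + 1.75% surcharge = 5% → $39.2795
Mechanical keyboard $145.76: electronics → 3.25% → $4.7372
Stainless water bottle $31.84: other taxable items → 7.75% → $2.4676
Smartwatch $346.58: electronics → 3.25% → $11.26385
Unrounded tax sum = $57.74815 → $57.75

$57.75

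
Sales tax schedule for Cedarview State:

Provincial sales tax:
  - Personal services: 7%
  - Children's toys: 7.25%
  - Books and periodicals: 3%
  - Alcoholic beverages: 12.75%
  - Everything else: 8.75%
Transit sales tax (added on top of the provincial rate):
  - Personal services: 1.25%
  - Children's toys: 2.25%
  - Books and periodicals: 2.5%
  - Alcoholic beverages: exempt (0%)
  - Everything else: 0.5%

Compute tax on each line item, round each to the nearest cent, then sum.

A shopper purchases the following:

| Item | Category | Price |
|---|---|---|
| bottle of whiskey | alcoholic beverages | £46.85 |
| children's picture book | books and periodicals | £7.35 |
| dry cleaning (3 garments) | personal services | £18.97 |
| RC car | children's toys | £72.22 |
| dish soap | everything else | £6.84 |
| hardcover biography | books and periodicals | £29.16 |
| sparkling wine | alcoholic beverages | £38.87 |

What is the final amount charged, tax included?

£242.25

Bottle of whiskey £46.85: alcoholic beverages → 12.75% + 0% transit = 12.75% → £5.97
Children's picture book £7.35: books and periodicals → 3% + 2.5% transit = 5.5% → £0.40
Dry cleaning (3 garments) £18.97: personal services → 7% + 1.25% transit = 8.25% → £1.57
RC car £72.22: children's toys → 7.25% + 2.25% transit = 9.5% → £6.86
Dish soap £6.84: everything else → 8.75% + 0.5% transit = 9.25% → £0.63
Hardcover biography £29.16: books and periodicals → 3% + 2.5% transit = 5.5% → £1.60
Sparkling wine £38.87: alcoholic beverages → 12.75% + 0% transit = 12.75% → £4.96
Subtotal = £220.26; tax = £21.99; total due = £242.25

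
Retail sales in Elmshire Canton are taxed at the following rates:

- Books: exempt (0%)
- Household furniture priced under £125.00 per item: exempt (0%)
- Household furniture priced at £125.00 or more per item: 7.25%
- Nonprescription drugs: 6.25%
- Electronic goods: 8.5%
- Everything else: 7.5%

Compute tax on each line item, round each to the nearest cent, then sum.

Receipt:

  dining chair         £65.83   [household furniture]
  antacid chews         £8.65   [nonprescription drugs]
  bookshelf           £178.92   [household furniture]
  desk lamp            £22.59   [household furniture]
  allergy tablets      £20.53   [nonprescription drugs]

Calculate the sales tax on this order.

£14.79

Dining chair £65.83: household furniture, under £125.00 → 0% → £0.00
Antacid chews £8.65: nonprescription drugs → 6.25% → £0.54
Bookshelf £178.92: household furniture, £125.00 or more → 7.25% → £12.97
Desk lamp £22.59: household furniture, under £125.00 → 0% → £0.00
Allergy tablets £20.53: nonprescription drugs → 6.25% → £1.28
Total tax = £0.54 + £12.97 + £1.28 = £14.79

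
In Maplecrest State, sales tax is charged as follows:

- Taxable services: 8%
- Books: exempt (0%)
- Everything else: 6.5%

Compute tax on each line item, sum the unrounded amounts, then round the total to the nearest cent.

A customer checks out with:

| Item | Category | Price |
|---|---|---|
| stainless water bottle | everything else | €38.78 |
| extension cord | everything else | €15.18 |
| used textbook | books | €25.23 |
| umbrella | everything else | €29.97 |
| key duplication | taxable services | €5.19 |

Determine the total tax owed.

€5.87

Stainless water bottle €38.78: everything else → 6.5% → €2.5207
Extension cord €15.18: everything else → 6.5% → €0.9867
Used textbook €25.23: books → 0% → €0.00
Umbrella €29.97: everything else → 6.5% → €1.94805
Key duplication €5.19: taxable services → 8% → €0.4152
Unrounded tax sum = €5.87065 → €5.87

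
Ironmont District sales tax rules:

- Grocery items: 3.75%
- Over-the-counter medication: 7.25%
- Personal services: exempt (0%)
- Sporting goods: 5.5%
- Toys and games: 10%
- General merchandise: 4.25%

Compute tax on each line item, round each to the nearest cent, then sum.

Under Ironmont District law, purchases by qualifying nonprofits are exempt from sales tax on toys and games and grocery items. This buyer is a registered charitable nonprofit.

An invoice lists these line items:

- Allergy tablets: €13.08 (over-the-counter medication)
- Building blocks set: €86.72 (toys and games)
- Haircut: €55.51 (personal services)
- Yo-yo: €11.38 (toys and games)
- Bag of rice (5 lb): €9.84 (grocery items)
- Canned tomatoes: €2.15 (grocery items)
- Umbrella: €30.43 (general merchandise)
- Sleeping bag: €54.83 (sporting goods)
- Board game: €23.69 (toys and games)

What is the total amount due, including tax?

Allergy tablets €13.08: over-the-counter medication → 7.25% → €0.95
Building blocks set €86.72: toys and games, buyer-exempt → 0% → €0.00
Haircut €55.51: personal services → 0% → €0.00
Yo-yo €11.38: toys and games, buyer-exempt → 0% → €0.00
Bag of rice (5 lb) €9.84: grocery items, buyer-exempt → 0% → €0.00
Canned tomatoes €2.15: grocery items, buyer-exempt → 0% → €0.00
Umbrella €30.43: general merchandise → 4.25% → €1.29
Sleeping bag €54.83: sporting goods → 5.5% → €3.02
Board game €23.69: toys and games, buyer-exempt → 0% → €0.00
Subtotal = €287.63; tax = €5.26; total due = €292.89

€292.89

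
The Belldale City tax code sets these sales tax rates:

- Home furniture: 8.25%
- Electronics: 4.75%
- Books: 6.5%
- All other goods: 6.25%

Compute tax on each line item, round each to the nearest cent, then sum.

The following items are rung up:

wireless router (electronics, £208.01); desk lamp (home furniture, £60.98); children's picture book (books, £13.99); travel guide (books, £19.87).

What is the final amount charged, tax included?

£319.96

Wireless router £208.01: electronics → 4.75% → £9.88
Desk lamp £60.98: home furniture → 8.25% → £5.03
Children's picture book £13.99: books → 6.5% → £0.91
Travel guide £19.87: books → 6.5% → £1.29
Subtotal = £302.85; tax = £17.11; total due = £319.96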